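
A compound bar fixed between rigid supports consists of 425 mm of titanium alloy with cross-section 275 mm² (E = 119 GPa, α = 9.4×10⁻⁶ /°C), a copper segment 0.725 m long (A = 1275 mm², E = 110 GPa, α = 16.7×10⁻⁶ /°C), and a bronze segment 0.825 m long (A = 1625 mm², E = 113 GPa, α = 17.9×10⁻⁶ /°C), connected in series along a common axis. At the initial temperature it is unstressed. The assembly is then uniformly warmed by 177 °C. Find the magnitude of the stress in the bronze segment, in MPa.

σ ≈ 148 MPa (compressive)

If the supports were absent, the total length change would be Σ αᵢΔT Lᵢ = 9.4×10⁻⁶×177×425 + 16.7×10⁻⁶×177×725 + 17.9×10⁻⁶×177×825 = 5.464 mm.
The walls prevent any net length change, so an axial force P (same in every segment) develops. Compatibility: P · Σ Lᵢ/(AᵢEᵢ) = δ_free.
The series flexibility is Σ Lᵢ/(AᵢEᵢ) = 425/(275×119×10³) + 725/(1275×110×10³) + 825/(1625×113×10³) = 2.265×10⁻⁵ mm/N.
Hence P = δ_free / Σ(L/AE) = 5.464/2.265×10⁻⁵ = 241.2 kN (compressive).
σ_{bronze} = P / A = 241200 / 1625 = 148.5 MPa.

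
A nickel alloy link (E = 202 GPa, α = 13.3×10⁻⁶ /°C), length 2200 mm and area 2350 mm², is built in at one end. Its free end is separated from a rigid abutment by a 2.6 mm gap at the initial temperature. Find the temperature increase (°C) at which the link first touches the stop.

The gap closes when αΔT L = 2.6 mm, since the link is still unstressed at that instant.
So ΔT = g/(αL) = 2.6/(13.3×10⁻⁶ × 2200) = 88.86 °C.

ΔT ≈ 88.9 °C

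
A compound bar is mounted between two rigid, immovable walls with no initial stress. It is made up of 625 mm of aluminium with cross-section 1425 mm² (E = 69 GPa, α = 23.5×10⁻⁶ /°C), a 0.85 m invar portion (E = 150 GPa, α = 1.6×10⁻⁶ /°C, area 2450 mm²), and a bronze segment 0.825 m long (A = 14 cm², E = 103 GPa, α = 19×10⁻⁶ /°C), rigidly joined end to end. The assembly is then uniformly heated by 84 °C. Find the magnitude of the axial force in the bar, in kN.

With the walls removed the bar would change length by δ_free = Σ αᵢΔT Lᵢ = 23.5×10⁻⁶×84×625 + 1.6×10⁻⁶×84×850 + 19×10⁻⁶×84×825 = 2.665 mm.
The rigid supports impose zero overall length change; the single axial force P common to all segments must satisfy P Σ Lᵢ/(AᵢEᵢ) = δ_free.
The series flexibility is Σ Lᵢ/(AᵢEᵢ) = 625/(1425×69×10³) + 850/(2450×150×10³) + 825/(1400×103×10³) = 1.439×10⁻⁵ mm/N.
P = 2.665 / 1.439×10⁻⁵ = 185200 N = 185.2 kN, compressive.

P ≈ 185 kN (compressive)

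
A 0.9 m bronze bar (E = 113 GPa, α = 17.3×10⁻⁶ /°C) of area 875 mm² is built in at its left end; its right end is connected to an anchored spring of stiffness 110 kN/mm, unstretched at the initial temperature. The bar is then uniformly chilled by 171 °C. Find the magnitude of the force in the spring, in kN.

Free thermal contraction: δ_free = αΔT L = 17.3×10⁻⁶ × 171 × 900 = 2.662 mm.
Let P be the tensile force in the spring. The bar extends elastically by PL/(AE) and the spring stretches by P/k; together these equal δ_free.
So P = δ_free / [L/(AE) + 1/k] = 2.662 / [ 900/(875×113×10³) + 1/(110×10³) ].
P = 2.662 / 1.819×10⁻⁵ = 146300 N.

P ≈ 146 kN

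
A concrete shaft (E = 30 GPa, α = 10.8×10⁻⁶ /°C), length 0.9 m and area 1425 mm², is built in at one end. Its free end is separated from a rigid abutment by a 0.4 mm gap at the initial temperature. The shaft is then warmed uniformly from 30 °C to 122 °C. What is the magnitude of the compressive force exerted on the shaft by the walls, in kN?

P ≈ 23.5 kN

Unrestrained expansion: δ_free = αΔT L = 10.8×10⁻⁶ × 92 × 900 = 0.8942 mm.
This exceeds the 0.4 mm gap, so the wall pushes back. The portion of expansion that must be recovered elastically is δ_free − gap = 0.8942 − 0.4 = 0.4942 mm.
That suppressed elongation corresponds to σ = E·Δ/L = 30×10³ × 0.4942/900 = 16.47 MPa.
P = σA = 16.47 × 1425 = 23.48 kN.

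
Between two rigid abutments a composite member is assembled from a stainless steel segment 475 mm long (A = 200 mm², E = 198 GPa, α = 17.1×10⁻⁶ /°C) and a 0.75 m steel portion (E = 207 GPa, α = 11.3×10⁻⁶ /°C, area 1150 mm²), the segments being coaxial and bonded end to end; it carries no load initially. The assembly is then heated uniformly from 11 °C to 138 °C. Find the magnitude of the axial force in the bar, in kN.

If the supports were absent, the total length change would be Σ αᵢΔT Lᵢ = 17.1×10⁻⁶×127×475 + 11.3×10⁻⁶×127×750 = 2.108 mm.
Since the ends are fixed, an axial force P builds up, equal in every segment, with P · Σ Lᵢ/(AᵢEᵢ) = δ_free.
Σ Lᵢ/(AᵢEᵢ) = 475/(200×198×10³) + 750/(1150×207×10³) = 1.515×10⁻⁵ mm/N.
So P = 2.108 / 1.515×10⁻⁵ = 139.2 kN, compressive.

P ≈ 139 kN (compressive)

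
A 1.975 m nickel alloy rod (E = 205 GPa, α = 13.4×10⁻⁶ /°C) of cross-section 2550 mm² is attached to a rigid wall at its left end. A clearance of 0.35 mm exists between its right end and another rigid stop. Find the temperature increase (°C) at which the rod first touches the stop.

Contact occurs when the free expansion equals the gap: αΔT L = 0.35 mm.
So ΔT = g/(αL) = 0.35/(13.4×10⁻⁶ × 1975) = 13.23 °C.

ΔT ≈ 13.2 °C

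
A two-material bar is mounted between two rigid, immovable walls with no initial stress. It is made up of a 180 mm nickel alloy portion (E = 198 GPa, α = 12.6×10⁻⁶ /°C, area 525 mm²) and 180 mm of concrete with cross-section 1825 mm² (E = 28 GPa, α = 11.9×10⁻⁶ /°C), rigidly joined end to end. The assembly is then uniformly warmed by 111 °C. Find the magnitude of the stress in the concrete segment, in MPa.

σ ≈ 51.1 MPa (compressive)

With the walls removed the bar would change length by δ_free = Σ αᵢΔT Lᵢ = 12.6×10⁻⁶×111×180 + 11.9×10⁻⁶×111×180 = 0.4895 mm.
The rigid supports impose zero overall length change; the single axial force P common to all segments must satisfy P Σ Lᵢ/(AᵢEᵢ) = δ_free.
The series flexibility is Σ Lᵢ/(AᵢEᵢ) = 180/(525×198×10³) + 180/(1825×28×10³) = 5.254×10⁻⁶ mm/N.
P = 0.4895 / 5.254×10⁻⁶ = 93170 N = 93.17 kN, compressive.
σ_{concrete} = P / A = 93170 / 1825 = 51.05 MPa.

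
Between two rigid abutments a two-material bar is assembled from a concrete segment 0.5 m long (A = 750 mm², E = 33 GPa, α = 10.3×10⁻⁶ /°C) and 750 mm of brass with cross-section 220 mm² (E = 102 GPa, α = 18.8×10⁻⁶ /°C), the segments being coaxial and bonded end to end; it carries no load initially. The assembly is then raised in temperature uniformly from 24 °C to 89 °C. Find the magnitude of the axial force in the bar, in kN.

P ≈ 23.3 kN (compressive)

With the walls removed the bar would change length by δ_free = Σ αᵢΔT Lᵢ = 10.3×10⁻⁶×65×500 + 18.8×10⁻⁶×65×750 = 1.251 mm.
Since the ends are fixed, an axial force P builds up, equal in every segment, with P · Σ Lᵢ/(AᵢEᵢ) = δ_free.
The series flexibility is Σ Lᵢ/(AᵢEᵢ) = 500/(750×33×10³) + 750/(220×102×10³) = 5.362×10⁻⁵ mm/N.
Hence P = δ_free / Σ(L/AE) = 1.251/5.362×10⁻⁵ = 23.33 kN (compressive).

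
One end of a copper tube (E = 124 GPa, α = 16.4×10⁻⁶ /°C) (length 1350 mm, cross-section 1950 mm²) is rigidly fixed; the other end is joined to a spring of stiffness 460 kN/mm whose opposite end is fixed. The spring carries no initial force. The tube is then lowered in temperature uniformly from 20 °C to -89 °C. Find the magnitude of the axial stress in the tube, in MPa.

σ ≈ 160 MPa (tensile)

If the spring were absent the tube would shorten by αΔT L = 16.4×10⁻⁶ × 109 × 1350 = 2.413 mm.
Let P be the tensile force in the spring. The tube extends elastically by PL/(AE) and the spring stretches by P/k; together these equal δ_free.
P [ L/(AE) + 1/k ] = δ_free → P [ 1350/(1950×124×10³) + 1/(460×10³) ] = 2.413.
P = 2.413 / 7.757×10⁻⁶ = 311100 N.
σ = P/A = 311100/1950 = 159.5 MPa.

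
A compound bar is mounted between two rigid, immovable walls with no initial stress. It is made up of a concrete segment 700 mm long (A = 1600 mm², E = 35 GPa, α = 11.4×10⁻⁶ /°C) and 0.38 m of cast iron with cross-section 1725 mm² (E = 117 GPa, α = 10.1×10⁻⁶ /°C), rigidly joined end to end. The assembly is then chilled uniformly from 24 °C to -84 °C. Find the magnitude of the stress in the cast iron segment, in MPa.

Free thermal contraction of the whole bar: Σ αᵢΔT Lᵢ = 11.4×10⁻⁶×108×700 + 10.1×10⁻⁶×108×380 = 1.276 mm.
Since the ends are fixed, an axial force P builds up, equal in every segment, with P · Σ Lᵢ/(AᵢEᵢ) = δ_free.
The series flexibility is Σ Lᵢ/(AᵢEᵢ) = 700/(1600×35×10³) + 380/(1725×117×10³) = 1.438×10⁻⁵ mm/N.
Hence P = δ_free / Σ(L/AE) = 1.276/1.438×10⁻⁵ = 88.74 kN (tensile).
σ_{cast iron} = P / A = 88740 / 1725 = 51.44 MPa.

σ ≈ 51.4 MPa (tensile)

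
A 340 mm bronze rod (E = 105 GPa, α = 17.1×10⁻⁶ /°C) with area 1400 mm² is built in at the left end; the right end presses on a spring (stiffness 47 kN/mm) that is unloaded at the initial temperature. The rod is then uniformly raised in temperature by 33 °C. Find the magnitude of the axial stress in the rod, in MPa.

If the spring were absent the rod would lengthen by αΔT L = 17.1×10⁻⁶ × 33 × 340 = 0.1919 mm.
With a force P in the spring, the elastic change of the rod is PL/(AE) and that of the spring is P/k; compatibility requires their sum to equal δ_free.
P [ L/(AE) + 1/k ] = δ_free → P [ 340/(1400×105×10³) + 1/(47×10³) ] = 0.1919.
P = 0.1919 / 2.359×10⁻⁵ = 8133 N.
σ = P/A = 8133/1400 = 5.81 MPa.

σ ≈ 5.81 MPa (compressive)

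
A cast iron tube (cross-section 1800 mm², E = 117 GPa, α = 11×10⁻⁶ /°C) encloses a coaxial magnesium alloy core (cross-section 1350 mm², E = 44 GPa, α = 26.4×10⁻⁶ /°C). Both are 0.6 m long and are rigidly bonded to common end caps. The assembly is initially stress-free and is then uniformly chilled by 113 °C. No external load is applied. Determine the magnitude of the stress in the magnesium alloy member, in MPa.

Equilibrium of a rigid end plate with no external load gives equal and opposite internal forces ±P in the two members. Since α_{magnesium alloy} > α_{cast iron}, cooling drives the magnesium alloy into tension and the cast iron into compression.
Compatibility of the two members (thermal + elastic change equal): (α₁ − α₂)ΔT = P·[1/(A₁E₁) + 1/(A₂E₂)].
|α₁ − α₂|·ΔT = 15.4×10⁻⁶ × 113 = 0.00174.
1/(A₁E₁) + 1/(A₂E₂) = 1/(1800×117×10³) + 1/(1350×44×10³) = 2.158×10⁻⁸ N⁻¹.
So P = 0.00174 / 2.158×10⁻⁸ = 80.63 kN.
σ_{magnesium alloy} = P/A₂ = 80630/1350 = 59.72 MPa, tensile.

σ ≈ 59.7 MPa (tensile)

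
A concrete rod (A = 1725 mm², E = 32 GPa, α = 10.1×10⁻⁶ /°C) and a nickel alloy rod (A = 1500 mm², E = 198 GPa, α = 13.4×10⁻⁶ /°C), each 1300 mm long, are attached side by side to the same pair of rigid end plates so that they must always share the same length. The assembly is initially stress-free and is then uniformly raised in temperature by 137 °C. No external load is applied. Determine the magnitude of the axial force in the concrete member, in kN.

Equilibrium of a rigid end plate with no external load gives equal and opposite internal forces ±P in the two members. Since α_{nickel alloy} > α_{concrete}, heating drives the nickel alloy into compression and the concrete into tension.
Compatibility of the two members (thermal + elastic change equal): (α₁ − α₂)ΔT = P·[1/(A₁E₁) + 1/(A₂E₂)].
|α₁ − α₂|·ΔT = 3.3×10⁻⁶ × 137 = 0.0004521.
1/(A₁E₁) + 1/(A₂E₂) = 1/(1725×32×10³) + 1/(1500×198×10³) = 2.148×10⁻⁸ N⁻¹.
P = 0.0004521 / 2.148×10⁻⁸ = 21040 N = 21.04 kN.

P ≈ 21 kN (tensile in the concrete)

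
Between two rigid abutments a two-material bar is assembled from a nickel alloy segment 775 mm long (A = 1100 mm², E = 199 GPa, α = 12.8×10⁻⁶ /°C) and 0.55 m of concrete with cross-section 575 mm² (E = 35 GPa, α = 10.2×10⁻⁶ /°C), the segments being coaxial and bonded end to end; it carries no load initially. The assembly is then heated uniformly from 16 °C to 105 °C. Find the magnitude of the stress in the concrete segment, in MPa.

If the supports were absent, the total length change would be Σ αᵢΔT Lᵢ = 12.8×10⁻⁶×89×775 + 10.2×10⁻⁶×89×550 = 1.382 mm.
The walls prevent any net length change, so an axial force P (same in every segment) develops. Compatibility: P · Σ Lᵢ/(AᵢEᵢ) = δ_free.
Σ Lᵢ/(AᵢEᵢ) = 775/(1100×199×10³) + 550/(575×35×10³) = 3.087×10⁻⁵ mm/N.
P = 1.382 / 3.087×10⁻⁵ = 44770 N = 44.77 kN, compressive.
σ_{concrete} = P / A = 44770 / 575 = 77.87 MPa.

σ ≈ 77.9 MPa (compressive)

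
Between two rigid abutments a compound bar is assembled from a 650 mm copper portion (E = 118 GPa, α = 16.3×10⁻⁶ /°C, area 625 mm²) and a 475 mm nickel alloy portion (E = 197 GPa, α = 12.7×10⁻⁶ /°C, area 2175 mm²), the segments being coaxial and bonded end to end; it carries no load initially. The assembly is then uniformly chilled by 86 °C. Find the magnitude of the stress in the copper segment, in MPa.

σ ≈ 231 MPa (tensile)

If the supports were absent, the total length change would be Σ αᵢΔT Lᵢ = 16.3×10⁻⁶×86×650 + 12.7×10⁻⁶×86×475 = 1.43 mm.
Since the ends are fixed, an axial force P builds up, equal in every segment, with P · Σ Lᵢ/(AᵢEᵢ) = δ_free.
The series flexibility is Σ Lᵢ/(AᵢEᵢ) = 650/(625×118×10³) + 475/(2175×197×10³) = 9.922×10⁻⁶ mm/N.
So P = 1.43 / 9.922×10⁻⁶ = 144.1 kN, tensile.
σ_{copper} = P / A = 144100 / 625 = 230.6 MPa.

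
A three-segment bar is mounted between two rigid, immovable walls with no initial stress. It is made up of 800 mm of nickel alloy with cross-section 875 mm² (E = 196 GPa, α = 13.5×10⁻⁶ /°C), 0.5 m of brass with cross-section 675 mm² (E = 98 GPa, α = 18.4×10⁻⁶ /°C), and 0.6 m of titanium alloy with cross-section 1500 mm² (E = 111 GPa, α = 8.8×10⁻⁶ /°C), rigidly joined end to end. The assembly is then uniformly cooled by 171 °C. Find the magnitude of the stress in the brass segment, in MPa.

σ ≈ 405 MPa (tensile)

If the supports were absent, the total length change would be Σ αᵢΔT Lᵢ = 13.5×10⁻⁶×171×800 + 18.4×10⁻⁶×171×500 + 8.8×10⁻⁶×171×600 = 4.323 mm.
The rigid supports impose zero overall length change; the single axial force P common to all segments must satisfy P Σ Lᵢ/(AᵢEᵢ) = δ_free.
The series flexibility is Σ Lᵢ/(AᵢEᵢ) = 800/(875×196×10³) + 500/(675×98×10³) + 600/(1500×111×10³) = 1.583×10⁻⁵ mm/N.
P = 4.323 / 1.583×10⁻⁵ = 273100 N = 273.1 kN, tensile.
σ_{brass} = P / A = 273100 / 675 = 404.6 MPa.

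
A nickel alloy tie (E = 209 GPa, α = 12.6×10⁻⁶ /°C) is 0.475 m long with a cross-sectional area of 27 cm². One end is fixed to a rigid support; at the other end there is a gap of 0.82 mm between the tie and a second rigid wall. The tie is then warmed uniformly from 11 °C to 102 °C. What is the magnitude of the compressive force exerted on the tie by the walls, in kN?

P ≈ 0 kN

Free thermal elongation = αΔT L = 12.6×10⁻⁶ × 91 × 475 = 0.5446 mm.
Since δ_free = 0.545 mm is less than the 0.82 mm gap, the tie never touches the wall. No axial force develops.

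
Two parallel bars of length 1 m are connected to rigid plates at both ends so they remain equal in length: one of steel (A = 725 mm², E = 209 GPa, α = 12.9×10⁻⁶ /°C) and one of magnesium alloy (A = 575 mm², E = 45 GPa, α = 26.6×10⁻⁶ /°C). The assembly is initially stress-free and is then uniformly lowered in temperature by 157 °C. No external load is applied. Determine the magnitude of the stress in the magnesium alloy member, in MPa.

σ ≈ 82.7 MPa (tensile)

Equilibrium of a rigid end plate with no external load gives equal and opposite internal forces ±P in the two members. Since α_{magnesium alloy} > α_{steel}, cooling drives the magnesium alloy into tension and the steel into compression.
Setting the final lengths equal and cancelling L: (α₁ − α₂)ΔT = P/(A₁E₁) + P/(A₂E₂).
|α₁ − α₂|·ΔT = 13.7×10⁻⁶ × 157 = 0.002151.
1/(A₁E₁) + 1/(A₂E₂) = 1/(725×209×10³) + 1/(575×45×10³) = 4.525×10⁻⁸ N⁻¹.
P = 0.002151 / 4.525×10⁻⁸ = 47540 N = 47.54 kN.
σ_{magnesium alloy} = P/A₂ = 47540/575 = 82.67 MPa, tensile.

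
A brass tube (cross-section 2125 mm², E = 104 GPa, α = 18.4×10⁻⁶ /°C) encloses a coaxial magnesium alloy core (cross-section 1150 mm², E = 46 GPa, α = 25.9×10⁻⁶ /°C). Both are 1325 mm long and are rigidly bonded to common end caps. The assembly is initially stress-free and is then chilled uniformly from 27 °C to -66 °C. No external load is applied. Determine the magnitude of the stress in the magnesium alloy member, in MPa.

σ ≈ 25.9 MPa (tensile)

The magnesium alloy has the larger α, so on cooling it would change length more than the brass if both were free. The rigid plates force a common final length, so the magnesium alloy is put into tension and the brass into compression, with equal and opposite forces P (no external load).
Equating the net (thermal + elastic) strains gives |α₁ − α₂|·ΔT = P·[1/(A₁E₁) + 1/(A₂E₂)].
|α₁ − α₂|·ΔT = 7.5×10⁻⁶ × 93 = 0.0006975.
1/(A₁E₁) + 1/(A₂E₂) = 1/(2125×104×10³) + 1/(1150×46×10³) = 2.343×10⁻⁸ N⁻¹.
P = 0.0006975 / 2.343×10⁻⁸ = 29770 N = 29.77 kN.
σ_{magnesium alloy} = P/A₂ = 29770/1150 = 25.89 MPa, tensile.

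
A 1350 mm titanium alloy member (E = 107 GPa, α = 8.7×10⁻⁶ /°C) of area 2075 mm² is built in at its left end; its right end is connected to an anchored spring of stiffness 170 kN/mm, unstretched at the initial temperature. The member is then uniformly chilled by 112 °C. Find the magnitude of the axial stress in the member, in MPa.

σ ≈ 53 MPa (tensile)

The unrestrained thermal change is αΔT L = 8.7×10⁻⁶ × 112 × 1350 = 1.315 mm.
With a force P in the spring, the elastic change of the member is PL/(AE) and that of the spring is P/k; compatibility requires their sum to equal δ_free.
So P = δ_free / [L/(AE) + 1/k] = 1.315 / [ 1350/(2075×107×10³) + 1/(170×10³) ].
P = 1.315 / 1.196×10⁻⁵ = 110000 N.
σ = P/A = 110000/2075 = 52.99 MPa.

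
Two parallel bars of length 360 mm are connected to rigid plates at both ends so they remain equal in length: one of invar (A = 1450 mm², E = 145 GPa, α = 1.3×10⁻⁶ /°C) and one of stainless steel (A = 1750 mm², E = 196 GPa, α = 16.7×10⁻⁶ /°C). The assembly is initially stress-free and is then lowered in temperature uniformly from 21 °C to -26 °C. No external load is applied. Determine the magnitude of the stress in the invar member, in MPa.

σ ≈ 65.1 MPa (compressive)

Equilibrium of a rigid end plate with no external load gives equal and opposite internal forces ±P in the two members. Since α_{stainless steel} > α_{invar}, cooling drives the stainless steel into tension and the invar into compression.
Equating the net (thermal + elastic) strains gives |α₁ − α₂|·ΔT = P·[1/(A₁E₁) + 1/(A₂E₂)].
|α₁ − α₂|·ΔT = 15.4×10⁻⁶ × 47 = 0.0007238.
1/(A₁E₁) + 1/(A₂E₂) = 1/(1450×145×10³) + 1/(1750×196×10³) = 7.672×10⁻⁹ N⁻¹.
So P = 0.0007238 / 7.672×10⁻⁹ = 94.35 kN.
σ_{invar} = P/A₁ = 94350/1450 = 65.07 MPa, compressive.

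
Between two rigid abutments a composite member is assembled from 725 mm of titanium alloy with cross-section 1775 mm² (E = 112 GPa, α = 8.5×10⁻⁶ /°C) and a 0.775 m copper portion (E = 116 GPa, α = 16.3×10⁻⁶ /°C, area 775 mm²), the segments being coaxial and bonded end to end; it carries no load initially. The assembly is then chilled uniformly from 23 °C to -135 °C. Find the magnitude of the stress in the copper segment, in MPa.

σ ≈ 312 MPa (tensile)

Free thermal contraction of the whole bar: Σ αᵢΔT Lᵢ = 8.5×10⁻⁶×158×725 + 16.3×10⁻⁶×158×775 = 2.97 mm.
The rigid supports impose zero overall length change; the single axial force P common to all segments must satisfy P Σ Lᵢ/(AᵢEᵢ) = δ_free.
Σ Lᵢ/(AᵢEᵢ) = 725/(1775×112×10³) + 775/(775×116×10³) = 1.227×10⁻⁵ mm/N.
Hence P = δ_free / Σ(L/AE) = 2.97/1.227×10⁻⁵ = 242.1 kN (tensile).
σ_{copper} = P / A = 242100 / 775 = 312.3 MPa.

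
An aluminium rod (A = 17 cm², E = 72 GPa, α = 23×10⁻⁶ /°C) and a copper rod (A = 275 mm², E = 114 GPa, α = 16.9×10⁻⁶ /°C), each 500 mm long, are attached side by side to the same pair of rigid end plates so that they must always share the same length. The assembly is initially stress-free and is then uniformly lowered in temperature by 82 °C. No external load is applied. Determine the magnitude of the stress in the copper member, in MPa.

σ ≈ 45.4 MPa (compressive)

Equilibrium of a rigid end plate with no external load gives equal and opposite internal forces ±P in the two members. Since α_{aluminium} > α_{copper}, cooling drives the aluminium into tension and the copper into compression.
Equating the net (thermal + elastic) strains gives |α₁ − α₂|·ΔT = P·[1/(A₁E₁) + 1/(A₂E₂)].
|α₁ − α₂|·ΔT = 6.1×10⁻⁶ × 82 = 0.0005002.
1/(A₁E₁) + 1/(A₂E₂) = 1/(1700×72×10³) + 1/(275×114×10³) = 4.007×10⁻⁸ N⁻¹.
P = 0.0005002 / 4.007×10⁻⁸ = 12480 N = 12.48 kN.
σ_{copper} = P/A₂ = 12480/275 = 45.4 MPa, compressive.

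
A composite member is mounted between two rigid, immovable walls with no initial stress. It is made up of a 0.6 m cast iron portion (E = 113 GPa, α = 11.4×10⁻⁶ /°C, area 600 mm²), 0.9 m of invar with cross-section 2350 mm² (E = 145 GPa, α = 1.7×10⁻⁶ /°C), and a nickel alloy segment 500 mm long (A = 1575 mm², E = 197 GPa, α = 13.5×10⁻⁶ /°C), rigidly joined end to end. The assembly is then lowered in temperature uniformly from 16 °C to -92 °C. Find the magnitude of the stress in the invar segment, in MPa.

σ ≈ 53 MPa (tensile)

If the supports were absent, the total length change would be Σ αᵢΔT Lᵢ = 11.4×10⁻⁶×108×600 + 1.7×10⁻⁶×108×900 + 13.5×10⁻⁶×108×500 = 1.633 mm.
The walls prevent any net length change, so an axial force P (same in every segment) develops. Compatibility: P · Σ Lᵢ/(AᵢEᵢ) = δ_free.
The series flexibility is Σ Lᵢ/(AᵢEᵢ) = 600/(600×113×10³) + 900/(2350×145×10³) + 500/(1575×197×10³) = 1.31×10⁻⁵ mm/N.
Hence P = δ_free / Σ(L/AE) = 1.633/1.31×10⁻⁵ = 124.6 kN (tensile).
σ_{invar} = P / A = 124600 / 2350 = 53.03 MPa.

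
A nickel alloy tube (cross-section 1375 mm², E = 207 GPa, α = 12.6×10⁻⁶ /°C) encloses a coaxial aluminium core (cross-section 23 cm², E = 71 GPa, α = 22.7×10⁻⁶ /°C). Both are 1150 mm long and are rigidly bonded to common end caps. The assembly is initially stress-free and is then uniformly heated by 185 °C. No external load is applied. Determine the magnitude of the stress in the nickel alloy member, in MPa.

σ ≈ 141 MPa (tensile)

Both members must finish at the same length. With the larger α, the aluminium tends to over-expand; the plates restrain it, putting the aluminium in compression and the nickel alloy in tension. With no external load the two internal forces are equal and opposite, magnitude P.
Equating the net (thermal + elastic) strains gives |α₁ − α₂|·ΔT = P·[1/(A₁E₁) + 1/(A₂E₂)].
|α₁ − α₂|·ΔT = 10.1×10⁻⁶ × 185 = 0.001868.
1/(A₁E₁) + 1/(A₂E₂) = 1/(1375×207×10³) + 1/(2300×71×10³) = 9.637×10⁻⁹ N⁻¹.
So P = 0.001868 / 9.637×10⁻⁹ = 193.9 kN.
σ_{nickel alloy} = P/A₁ = 193900/1375 = 141 MPa, tensile.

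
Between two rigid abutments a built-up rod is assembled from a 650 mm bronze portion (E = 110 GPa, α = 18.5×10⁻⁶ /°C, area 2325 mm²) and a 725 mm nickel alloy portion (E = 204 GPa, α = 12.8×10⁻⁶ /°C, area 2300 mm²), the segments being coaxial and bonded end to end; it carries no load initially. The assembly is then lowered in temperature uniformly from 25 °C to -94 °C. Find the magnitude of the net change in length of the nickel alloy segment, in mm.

If the supports were absent, the total length change would be Σ αᵢΔT Lᵢ = 18.5×10⁻⁶×119×650 + 12.8×10⁻⁶×119×725 = 2.535 mm.
Since the ends are fixed, an axial force P builds up, equal in every segment, with P · Σ Lᵢ/(AᵢEᵢ) = δ_free.
Σ Lᵢ/(AᵢEᵢ) = 650/(2325×110×10³) + 725/(2300×204×10³) = 4.087×10⁻⁶ mm/N.
P = 2.535 / 4.087×10⁻⁶ = 620400 N = 620.4 kN, tensile.
For the nickel alloy segment, free thermal change = 12.8×10⁻⁶×119×725 = 1.104 mm and elastic change from P = 620400×725/(2300×204×10³) = 0.9586 mm; these oppose, so the net change is 0.146 mm (segment shortens).

|ΔL| ≈ 0.146 mm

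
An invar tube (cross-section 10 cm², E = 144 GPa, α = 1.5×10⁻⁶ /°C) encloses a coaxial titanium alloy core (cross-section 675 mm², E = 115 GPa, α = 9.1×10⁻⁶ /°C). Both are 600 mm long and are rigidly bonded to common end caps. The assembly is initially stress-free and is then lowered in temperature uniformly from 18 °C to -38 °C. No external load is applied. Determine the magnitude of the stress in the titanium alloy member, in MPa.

The titanium alloy has the larger α, so on cooling it would change length more than the invar if both were free. The rigid plates force a common final length, so the titanium alloy is put into tension and the invar into compression, with equal and opposite forces P (no external load).
Equating the net (thermal + elastic) strains gives |α₁ − α₂|·ΔT = P·[1/(A₁E₁) + 1/(A₂E₂)].
|α₁ − α₂|·ΔT = 7.6×10⁻⁶ × 56 = 0.0004256.
1/(A₁E₁) + 1/(A₂E₂) = 1/(1000×144×10³) + 1/(675×115×10³) = 1.983×10⁻⁸ N⁻¹.
P = 0.0004256 / 1.983×10⁻⁸ = 21470 N = 21.47 kN.
σ_{titanium alloy} = P/A₂ = 21470/675 = 31.8 MPa, tensile.

σ ≈ 31.8 MPa (tensile)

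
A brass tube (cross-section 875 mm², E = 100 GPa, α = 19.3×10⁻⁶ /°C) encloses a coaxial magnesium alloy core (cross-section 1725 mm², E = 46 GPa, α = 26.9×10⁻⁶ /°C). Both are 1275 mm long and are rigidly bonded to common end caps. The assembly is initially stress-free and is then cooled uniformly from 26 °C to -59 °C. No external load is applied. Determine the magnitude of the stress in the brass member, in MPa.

σ ≈ 30.7 MPa (compressive)

The magnesium alloy has the larger α, so on cooling it would change length more than the brass if both were free. The rigid plates force a common final length, so the magnesium alloy is put into tension and the brass into compression, with equal and opposite forces P (no external load).
Setting the final lengths equal and cancelling L: (α₁ − α₂)ΔT = P/(A₁E₁) + P/(A₂E₂).
|α₁ − α₂|·ΔT = 7.6×10⁻⁶ × 85 = 0.000646.
1/(A₁E₁) + 1/(A₂E₂) = 1/(875×100×10³) + 1/(1725×46×10³) = 2.403×10⁻⁸ N⁻¹.
P = 0.000646 / 2.403×10⁻⁸ = 26880 N = 26.88 kN.
σ_{brass} = P/A₁ = 26880/875 = 30.72 MPa, compressive.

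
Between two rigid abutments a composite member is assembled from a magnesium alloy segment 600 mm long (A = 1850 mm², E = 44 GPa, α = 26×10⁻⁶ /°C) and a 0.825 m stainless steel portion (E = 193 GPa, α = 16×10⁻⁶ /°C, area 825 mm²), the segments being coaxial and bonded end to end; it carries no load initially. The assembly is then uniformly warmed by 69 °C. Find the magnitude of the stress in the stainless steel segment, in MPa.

σ ≈ 192 MPa (compressive)

If the supports were absent, the total length change would be Σ αᵢΔT Lᵢ = 26×10⁻⁶×69×600 + 16×10⁻⁶×69×825 = 1.987 mm.
Since the ends are fixed, an axial force P builds up, equal in every segment, with P · Σ Lᵢ/(AᵢEᵢ) = δ_free.
Σ Lᵢ/(AᵢEᵢ) = 600/(1850×44×10³) + 825/(825×193×10³) = 1.255×10⁻⁵ mm/N.
P = 1.987 / 1.255×10⁻⁵ = 158300 N = 158.3 kN, compressive.
σ_{stainless steel} = P / A = 158300 / 825 = 191.9 MPa.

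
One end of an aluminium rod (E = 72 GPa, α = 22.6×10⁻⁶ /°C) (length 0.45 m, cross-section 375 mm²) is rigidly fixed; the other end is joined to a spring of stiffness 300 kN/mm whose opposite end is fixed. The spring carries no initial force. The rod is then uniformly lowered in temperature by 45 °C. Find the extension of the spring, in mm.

δ ≈ 0.0763 mm

The unrestrained thermal change is αΔT L = 22.6×10⁻⁶ × 45 × 450 = 0.4577 mm.
Let P be the tensile force in the spring. The rod extends elastically by PL/(AE) and the spring stretches by P/k; together these equal δ_free.
P [ L/(AE) + 1/k ] = δ_free → P [ 450/(375×72×10³) + 1/(300×10³) ] = 0.4577.
P = 0.4577 / 2×10⁻⁵ = 22880 N.
Spring extension = P/k = 22880/(300×10³) = 0.07627 mm.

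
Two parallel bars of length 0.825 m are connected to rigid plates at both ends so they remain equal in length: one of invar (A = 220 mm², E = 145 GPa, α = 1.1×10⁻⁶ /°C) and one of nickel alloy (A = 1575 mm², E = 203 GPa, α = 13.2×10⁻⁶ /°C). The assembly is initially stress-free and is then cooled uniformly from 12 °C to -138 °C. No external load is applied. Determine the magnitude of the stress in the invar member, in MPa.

Both members must finish at the same length. With the larger α, the nickel alloy tends to over-contract; the plates restrain it, putting the nickel alloy in tension and the invar in compression. With no external load the two internal forces are equal and opposite, magnitude P.
Compatibility of the two members (thermal + elastic change equal): (α₁ − α₂)ΔT = P·[1/(A₁E₁) + 1/(A₂E₂)].
|α₁ − α₂|·ΔT = 12.1×10⁻⁶ × 150 = 0.001815.
1/(A₁E₁) + 1/(A₂E₂) = 1/(220×145×10³) + 1/(1575×203×10³) = 3.448×10⁻⁸ N⁻¹.
P = 0.001815 / 3.448×10⁻⁸ = 52650 N = 52.65 kN.
σ_{invar} = P/A₁ = 52650/220 = 239.3 MPa, compressive.

σ ≈ 239 MPa (compressive)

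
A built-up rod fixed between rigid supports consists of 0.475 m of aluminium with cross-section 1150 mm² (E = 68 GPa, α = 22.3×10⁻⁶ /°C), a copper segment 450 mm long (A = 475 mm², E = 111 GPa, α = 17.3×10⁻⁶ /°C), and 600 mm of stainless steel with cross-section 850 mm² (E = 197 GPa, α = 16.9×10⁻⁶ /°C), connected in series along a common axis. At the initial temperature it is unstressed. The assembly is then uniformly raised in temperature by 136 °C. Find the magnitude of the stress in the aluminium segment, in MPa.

If the supports were absent, the total length change would be Σ αᵢΔT Lᵢ = 22.3×10⁻⁶×136×475 + 17.3×10⁻⁶×136×450 + 16.9×10⁻⁶×136×600 = 3.878 mm.
Since the ends are fixed, an axial force P builds up, equal in every segment, with P · Σ Lᵢ/(AᵢEᵢ) = δ_free.
The series flexibility is Σ Lᵢ/(AᵢEᵢ) = 475/(1150×68×10³) + 450/(475×111×10³) + 600/(850×197×10³) = 1.819×10⁻⁵ mm/N.
So P = 3.878 / 1.819×10⁻⁵ = 213.2 kN, compressive.
σ_{aluminium} = P / A = 213200 / 1150 = 185.4 MPa.

σ ≈ 185 MPa (compressive)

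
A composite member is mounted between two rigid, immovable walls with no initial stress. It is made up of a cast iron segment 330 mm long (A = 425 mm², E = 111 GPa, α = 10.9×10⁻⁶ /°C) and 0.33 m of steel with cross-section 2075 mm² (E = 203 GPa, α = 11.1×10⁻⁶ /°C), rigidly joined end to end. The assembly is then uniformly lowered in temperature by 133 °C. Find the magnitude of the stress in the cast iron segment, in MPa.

If the supports were absent, the total length change would be Σ αᵢΔT Lᵢ = 10.9×10⁻⁶×133×330 + 11.1×10⁻⁶×133×330 = 0.9656 mm.
The rigid supports impose zero overall length change; the single axial force P common to all segments must satisfy P Σ Lᵢ/(AᵢEᵢ) = δ_free.
The series flexibility is Σ Lᵢ/(AᵢEᵢ) = 330/(425×111×10³) + 330/(2075×203×10³) = 7.779×10⁻⁶ mm/N.
So P = 0.9656 / 7.779×10⁻⁶ = 124.1 kN, tensile.
σ_{cast iron} = P / A = 124100 / 425 = 292.1 MPa.

σ ≈ 292 MPa (tensile)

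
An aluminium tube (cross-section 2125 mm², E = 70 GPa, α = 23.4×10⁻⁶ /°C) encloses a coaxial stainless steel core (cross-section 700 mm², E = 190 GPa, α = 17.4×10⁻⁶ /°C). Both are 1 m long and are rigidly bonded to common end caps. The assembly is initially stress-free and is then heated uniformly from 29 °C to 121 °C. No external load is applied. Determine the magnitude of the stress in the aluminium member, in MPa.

σ ≈ 18.2 MPa (compressive)

Equilibrium of a rigid end plate with no external load gives equal and opposite internal forces ±P in the two members. Since α_{aluminium} > α_{stainless steel}, heating drives the aluminium into compression and the stainless steel into tension.
Compatibility of the two members (thermal + elastic change equal): (α₁ − α₂)ΔT = P·[1/(A₁E₁) + 1/(A₂E₂)].
|α₁ − α₂|·ΔT = 6×10⁻⁶ × 92 = 0.000552.
1/(A₁E₁) + 1/(A₂E₂) = 1/(2125×70×10³) + 1/(700×190×10³) = 1.424×10⁻⁸ N⁻¹.
P = 0.000552 / 1.424×10⁻⁸ = 38760 N = 38.76 kN.
σ_{aluminium} = P/A₁ = 38760/2125 = 18.24 MPa, compressive.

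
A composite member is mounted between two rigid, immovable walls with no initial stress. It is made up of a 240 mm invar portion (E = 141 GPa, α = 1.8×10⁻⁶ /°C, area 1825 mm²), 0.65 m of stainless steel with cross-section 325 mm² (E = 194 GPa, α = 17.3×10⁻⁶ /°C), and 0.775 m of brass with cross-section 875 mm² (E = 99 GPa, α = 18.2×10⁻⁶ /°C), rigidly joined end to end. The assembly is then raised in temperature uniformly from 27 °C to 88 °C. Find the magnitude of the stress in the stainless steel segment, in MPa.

Free thermal expansion of the whole bar: Σ αᵢΔT Lᵢ = 1.8×10⁻⁶×61×240 + 17.3×10⁻⁶×61×650 + 18.2×10⁻⁶×61×775 = 1.573 mm.
The rigid supports impose zero overall length change; the single axial force P common to all segments must satisfy P Σ Lᵢ/(AᵢEᵢ) = δ_free.
The series flexibility is Σ Lᵢ/(AᵢEᵢ) = 240/(1825×141×10³) + 650/(325×194×10³) + 775/(875×99×10³) = 2.019×10⁻⁵ mm/N.
So P = 1.573 / 2.019×10⁻⁵ = 77.9 kN, compressive.
σ_{stainless steel} = P / A = 77900 / 325 = 239.7 MPa.

σ ≈ 240 MPa (compressive)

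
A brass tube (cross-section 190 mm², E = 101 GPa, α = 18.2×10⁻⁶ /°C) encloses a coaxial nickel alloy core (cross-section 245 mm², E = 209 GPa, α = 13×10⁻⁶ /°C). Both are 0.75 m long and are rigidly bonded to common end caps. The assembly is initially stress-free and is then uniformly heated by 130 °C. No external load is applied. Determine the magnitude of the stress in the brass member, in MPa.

Both members must finish at the same length. With the larger α, the brass tends to over-expand; the plates restrain it, putting the brass in compression and the nickel alloy in tension. With no external load the two internal forces are equal and opposite, magnitude P.
Setting the final lengths equal and cancelling L: (α₁ − α₂)ΔT = P/(A₁E₁) + P/(A₂E₂).
|α₁ − α₂|·ΔT = 5.2×10⁻⁶ × 130 = 0.000676.
1/(A₁E₁) + 1/(A₂E₂) = 1/(190×101×10³) + 1/(245×209×10³) = 7.164×10⁻⁸ N⁻¹.
So P = 0.000676 / 7.164×10⁻⁸ = 9.436 kN.
σ_{brass} = P/A₁ = 9436/190 = 49.66 MPa, compressive.

σ ≈ 49.7 MPa (compressive)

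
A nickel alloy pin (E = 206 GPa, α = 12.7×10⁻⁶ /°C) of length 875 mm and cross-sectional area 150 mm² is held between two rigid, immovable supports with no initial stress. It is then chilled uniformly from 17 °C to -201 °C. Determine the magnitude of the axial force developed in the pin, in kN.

P ≈ 85.5 kN (tensile)

Full restraint means ε = 0, so the stress is σ = EαΔT = 206×10³ × 12.7×10⁻⁶ × 218 = 570.3 MPa.
P = AEαΔT = 150 × 206×10³ × 12.7×10⁻⁶ × 218 = 85.55 kN (tensile).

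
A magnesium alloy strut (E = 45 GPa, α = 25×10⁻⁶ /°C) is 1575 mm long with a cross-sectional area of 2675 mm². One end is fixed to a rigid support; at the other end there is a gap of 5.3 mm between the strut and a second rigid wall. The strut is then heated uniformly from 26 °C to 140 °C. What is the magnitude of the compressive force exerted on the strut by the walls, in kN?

P ≈ 0 kN

If the wall were absent the strut would grow by αΔT L = 25×10⁻⁶ × 114 × 1575 = 4.489 mm.
This is smaller than the 5.3 mm clearance, so the strut expands freely without reaching the stop — the stress is zero.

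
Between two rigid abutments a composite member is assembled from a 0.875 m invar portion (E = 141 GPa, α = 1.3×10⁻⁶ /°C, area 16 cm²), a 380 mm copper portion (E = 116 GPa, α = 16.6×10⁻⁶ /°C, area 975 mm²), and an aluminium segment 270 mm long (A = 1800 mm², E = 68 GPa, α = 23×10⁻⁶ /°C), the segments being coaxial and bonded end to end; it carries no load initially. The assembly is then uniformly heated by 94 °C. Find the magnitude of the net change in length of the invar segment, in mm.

|ΔL| ≈ 0.42 mm

If the supports were absent, the total length change would be Σ αᵢΔT Lᵢ = 1.3×10⁻⁶×94×875 + 16.6×10⁻⁶×94×380 + 23×10⁻⁶×94×270 = 1.284 mm.
Since the ends are fixed, an axial force P builds up, equal in every segment, with P · Σ Lᵢ/(AᵢEᵢ) = δ_free.
Σ Lᵢ/(AᵢEᵢ) = 875/(1600×141×10³) + 380/(975×116×10³) + 270/(1800×68×10³) = 9.444×10⁻⁶ mm/N.
So P = 1.284 / 9.444×10⁻⁶ = 135.9 kN, compressive.
For the invar segment, free thermal change = 1.3×10⁻⁶×94×875 = 0.1069 mm and elastic change from P = 135900×875/(1600×141×10³) = 0.5272 mm; these oppose, so the net change is 0.42 mm (segment shortens).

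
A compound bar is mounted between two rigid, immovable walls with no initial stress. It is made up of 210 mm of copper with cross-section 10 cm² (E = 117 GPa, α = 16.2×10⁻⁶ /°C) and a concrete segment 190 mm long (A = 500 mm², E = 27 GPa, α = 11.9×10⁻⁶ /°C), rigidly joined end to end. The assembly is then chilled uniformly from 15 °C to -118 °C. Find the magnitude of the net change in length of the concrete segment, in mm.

|ΔL| ≈ 0.367 mm

Free thermal contraction of the whole bar: Σ αᵢΔT Lᵢ = 16.2×10⁻⁶×133×210 + 11.9×10⁻⁶×133×190 = 0.7532 mm.
The rigid supports impose zero overall length change; the single axial force P common to all segments must satisfy P Σ Lᵢ/(AᵢEᵢ) = δ_free.
The series flexibility is Σ Lᵢ/(AᵢEᵢ) = 210/(1000×117×10³) + 190/(500×27×10³) = 1.587×10⁻⁵ mm/N.
Hence P = δ_free / Σ(L/AE) = 0.7532/1.587×10⁻⁵ = 47.46 kN (tensile).
For the concrete segment, free thermal change = 11.9×10⁻⁶×133×190 = 0.3007 mm and elastic change from P = 47460×190/(500×27×10³) = 0.668 mm; these oppose, so the net change is 0.367 mm (segment lengthens).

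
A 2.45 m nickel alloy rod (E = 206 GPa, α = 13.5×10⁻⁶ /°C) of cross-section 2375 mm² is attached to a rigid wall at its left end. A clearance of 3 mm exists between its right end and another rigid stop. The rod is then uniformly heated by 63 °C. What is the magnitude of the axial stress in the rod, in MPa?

σ ≈ 0 MPa

If the wall were absent the rod would grow by αΔT L = 13.5×10⁻⁶ × 63 × 2450 = 2.084 mm.
This is smaller than the 3 mm clearance, so the rod expands freely without reaching the stop — the stress is zero.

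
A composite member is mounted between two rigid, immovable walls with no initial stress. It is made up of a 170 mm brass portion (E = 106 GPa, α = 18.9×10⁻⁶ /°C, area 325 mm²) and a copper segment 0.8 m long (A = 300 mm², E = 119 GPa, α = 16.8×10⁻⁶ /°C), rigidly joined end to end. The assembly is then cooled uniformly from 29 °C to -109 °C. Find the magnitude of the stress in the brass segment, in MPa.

With the walls removed the bar would change length by δ_free = Σ αᵢΔT Lᵢ = 18.9×10⁻⁶×138×170 + 16.8×10⁻⁶×138×800 = 2.298 mm.
The walls prevent any net length change, so an axial force P (same in every segment) develops. Compatibility: P · Σ Lᵢ/(AᵢEᵢ) = δ_free.
Σ Lᵢ/(AᵢEᵢ) = 170/(325×106×10³) + 800/(300×119×10³) = 2.734×10⁻⁵ mm/N.
Hence P = δ_free / Σ(L/AE) = 2.298/2.734×10⁻⁵ = 84.05 kN (tensile).
σ_{brass} = P / A = 84050 / 325 = 258.6 MPa.

σ ≈ 259 MPa (tensile)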